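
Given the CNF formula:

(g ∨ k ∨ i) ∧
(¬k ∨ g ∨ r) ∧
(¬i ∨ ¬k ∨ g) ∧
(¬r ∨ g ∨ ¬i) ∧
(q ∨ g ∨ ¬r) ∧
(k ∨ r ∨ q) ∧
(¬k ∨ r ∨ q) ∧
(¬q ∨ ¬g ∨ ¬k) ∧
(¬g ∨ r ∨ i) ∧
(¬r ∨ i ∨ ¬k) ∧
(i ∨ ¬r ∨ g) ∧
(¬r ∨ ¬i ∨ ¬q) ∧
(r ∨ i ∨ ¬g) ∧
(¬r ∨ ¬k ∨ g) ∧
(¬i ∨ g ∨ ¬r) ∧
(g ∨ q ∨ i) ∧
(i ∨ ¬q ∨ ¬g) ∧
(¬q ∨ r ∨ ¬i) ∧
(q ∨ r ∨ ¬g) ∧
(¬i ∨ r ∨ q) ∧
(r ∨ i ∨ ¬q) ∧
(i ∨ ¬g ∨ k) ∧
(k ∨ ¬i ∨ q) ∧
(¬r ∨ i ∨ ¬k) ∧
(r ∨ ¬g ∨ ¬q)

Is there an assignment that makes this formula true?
Yes

Yes, the formula is satisfiable.

One satisfying assignment is: r=True, g=True, q=False, k=True, i=True

Verification: With this assignment, all 25 clauses evaluate to true.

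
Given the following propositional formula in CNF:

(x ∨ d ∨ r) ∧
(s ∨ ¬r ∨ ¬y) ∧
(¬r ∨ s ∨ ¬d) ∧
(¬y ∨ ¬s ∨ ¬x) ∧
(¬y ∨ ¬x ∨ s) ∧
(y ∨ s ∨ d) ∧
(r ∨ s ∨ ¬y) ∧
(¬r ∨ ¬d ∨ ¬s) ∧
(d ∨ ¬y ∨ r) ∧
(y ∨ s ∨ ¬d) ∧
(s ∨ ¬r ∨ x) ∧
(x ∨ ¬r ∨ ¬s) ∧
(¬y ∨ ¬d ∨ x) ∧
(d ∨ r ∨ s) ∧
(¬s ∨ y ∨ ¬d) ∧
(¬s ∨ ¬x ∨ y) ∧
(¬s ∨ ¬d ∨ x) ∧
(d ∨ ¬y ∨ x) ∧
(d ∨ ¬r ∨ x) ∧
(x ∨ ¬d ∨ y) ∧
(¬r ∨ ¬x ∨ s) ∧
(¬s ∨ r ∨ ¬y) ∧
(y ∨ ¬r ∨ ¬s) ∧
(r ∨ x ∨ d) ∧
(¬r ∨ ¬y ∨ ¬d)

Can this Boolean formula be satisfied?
No

No, the formula is not satisfiable.

No assignment of truth values to the variables can make all 25 clauses true simultaneously.

The formula is UNSAT (unsatisfiable).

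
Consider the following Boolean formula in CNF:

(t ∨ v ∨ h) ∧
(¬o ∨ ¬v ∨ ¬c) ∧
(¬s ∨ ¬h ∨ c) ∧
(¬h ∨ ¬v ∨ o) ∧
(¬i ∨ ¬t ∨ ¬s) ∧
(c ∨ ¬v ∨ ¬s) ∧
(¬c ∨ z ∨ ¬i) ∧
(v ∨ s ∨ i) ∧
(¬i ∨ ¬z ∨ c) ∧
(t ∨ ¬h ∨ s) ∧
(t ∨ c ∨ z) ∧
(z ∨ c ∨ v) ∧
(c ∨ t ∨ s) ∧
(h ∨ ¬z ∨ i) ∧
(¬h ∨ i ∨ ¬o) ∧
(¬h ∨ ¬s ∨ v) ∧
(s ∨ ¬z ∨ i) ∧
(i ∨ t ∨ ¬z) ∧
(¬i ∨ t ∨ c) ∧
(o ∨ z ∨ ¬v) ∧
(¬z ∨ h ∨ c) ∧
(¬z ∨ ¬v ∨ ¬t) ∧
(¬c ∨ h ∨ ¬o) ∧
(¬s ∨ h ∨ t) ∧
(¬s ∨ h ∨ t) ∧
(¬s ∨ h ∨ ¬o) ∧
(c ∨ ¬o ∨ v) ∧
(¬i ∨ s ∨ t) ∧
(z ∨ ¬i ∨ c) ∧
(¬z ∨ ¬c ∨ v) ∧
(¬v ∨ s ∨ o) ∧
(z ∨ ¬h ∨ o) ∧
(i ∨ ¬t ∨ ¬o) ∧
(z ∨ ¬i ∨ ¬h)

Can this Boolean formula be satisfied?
Yes

Yes, the formula is satisfiable.

One satisfying assignment is: v=False, t=True, s=True, z=False, o=False, h=False, c=True, i=False

Verification: With this assignment, all 34 clauses evaluate to true.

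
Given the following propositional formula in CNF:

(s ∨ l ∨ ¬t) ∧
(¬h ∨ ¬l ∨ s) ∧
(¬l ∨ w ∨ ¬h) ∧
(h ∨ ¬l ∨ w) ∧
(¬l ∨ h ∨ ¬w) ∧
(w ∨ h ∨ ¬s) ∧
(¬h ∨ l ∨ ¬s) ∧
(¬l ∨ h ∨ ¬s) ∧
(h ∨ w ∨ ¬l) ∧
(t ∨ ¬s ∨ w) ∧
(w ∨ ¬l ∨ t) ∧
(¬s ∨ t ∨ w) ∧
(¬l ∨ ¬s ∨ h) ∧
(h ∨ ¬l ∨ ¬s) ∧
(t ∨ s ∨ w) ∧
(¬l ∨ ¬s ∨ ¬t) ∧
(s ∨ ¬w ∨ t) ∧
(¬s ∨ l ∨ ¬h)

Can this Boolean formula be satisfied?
Yes

Yes, the formula is satisfiable.

One satisfying assignment is: l=False, w=True, s=True, t=False, h=False

Verification: With this assignment, all 18 clauses evaluate to true.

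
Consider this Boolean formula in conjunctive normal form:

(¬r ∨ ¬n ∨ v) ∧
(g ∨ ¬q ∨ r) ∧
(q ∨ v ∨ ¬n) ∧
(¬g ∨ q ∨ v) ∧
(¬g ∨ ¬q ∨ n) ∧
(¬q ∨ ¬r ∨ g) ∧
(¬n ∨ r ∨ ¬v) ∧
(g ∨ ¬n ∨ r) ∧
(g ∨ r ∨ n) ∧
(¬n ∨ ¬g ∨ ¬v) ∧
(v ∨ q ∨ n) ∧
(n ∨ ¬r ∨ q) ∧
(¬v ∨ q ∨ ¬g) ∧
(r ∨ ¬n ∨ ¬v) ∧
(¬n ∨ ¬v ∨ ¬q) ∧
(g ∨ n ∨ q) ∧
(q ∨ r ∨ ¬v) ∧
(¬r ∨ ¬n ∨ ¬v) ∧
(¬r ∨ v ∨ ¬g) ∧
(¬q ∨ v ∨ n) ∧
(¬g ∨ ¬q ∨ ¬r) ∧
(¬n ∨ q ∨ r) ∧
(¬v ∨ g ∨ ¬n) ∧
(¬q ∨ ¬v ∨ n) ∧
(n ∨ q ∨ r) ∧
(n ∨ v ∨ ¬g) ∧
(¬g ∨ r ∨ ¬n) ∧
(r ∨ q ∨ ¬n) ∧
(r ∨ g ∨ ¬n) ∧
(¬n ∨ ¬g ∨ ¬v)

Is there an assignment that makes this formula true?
No

No, the formula is not satisfiable.

No assignment of truth values to the variables can make all 30 clauses true simultaneously.

The formula is UNSAT (unsatisfiable).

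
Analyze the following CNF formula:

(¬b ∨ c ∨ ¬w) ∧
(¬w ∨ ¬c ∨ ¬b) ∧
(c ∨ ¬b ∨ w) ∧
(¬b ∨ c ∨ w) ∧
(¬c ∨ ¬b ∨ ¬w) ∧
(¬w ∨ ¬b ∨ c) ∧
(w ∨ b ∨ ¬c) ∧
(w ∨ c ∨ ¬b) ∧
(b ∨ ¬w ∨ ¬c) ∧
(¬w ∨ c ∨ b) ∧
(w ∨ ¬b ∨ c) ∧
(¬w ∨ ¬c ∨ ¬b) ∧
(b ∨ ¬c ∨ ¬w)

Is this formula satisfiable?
Yes

Yes, the formula is satisfiable.

One satisfying assignment is: c=False, w=False, b=False

Verification: With this assignment, all 13 clauses evaluate to true.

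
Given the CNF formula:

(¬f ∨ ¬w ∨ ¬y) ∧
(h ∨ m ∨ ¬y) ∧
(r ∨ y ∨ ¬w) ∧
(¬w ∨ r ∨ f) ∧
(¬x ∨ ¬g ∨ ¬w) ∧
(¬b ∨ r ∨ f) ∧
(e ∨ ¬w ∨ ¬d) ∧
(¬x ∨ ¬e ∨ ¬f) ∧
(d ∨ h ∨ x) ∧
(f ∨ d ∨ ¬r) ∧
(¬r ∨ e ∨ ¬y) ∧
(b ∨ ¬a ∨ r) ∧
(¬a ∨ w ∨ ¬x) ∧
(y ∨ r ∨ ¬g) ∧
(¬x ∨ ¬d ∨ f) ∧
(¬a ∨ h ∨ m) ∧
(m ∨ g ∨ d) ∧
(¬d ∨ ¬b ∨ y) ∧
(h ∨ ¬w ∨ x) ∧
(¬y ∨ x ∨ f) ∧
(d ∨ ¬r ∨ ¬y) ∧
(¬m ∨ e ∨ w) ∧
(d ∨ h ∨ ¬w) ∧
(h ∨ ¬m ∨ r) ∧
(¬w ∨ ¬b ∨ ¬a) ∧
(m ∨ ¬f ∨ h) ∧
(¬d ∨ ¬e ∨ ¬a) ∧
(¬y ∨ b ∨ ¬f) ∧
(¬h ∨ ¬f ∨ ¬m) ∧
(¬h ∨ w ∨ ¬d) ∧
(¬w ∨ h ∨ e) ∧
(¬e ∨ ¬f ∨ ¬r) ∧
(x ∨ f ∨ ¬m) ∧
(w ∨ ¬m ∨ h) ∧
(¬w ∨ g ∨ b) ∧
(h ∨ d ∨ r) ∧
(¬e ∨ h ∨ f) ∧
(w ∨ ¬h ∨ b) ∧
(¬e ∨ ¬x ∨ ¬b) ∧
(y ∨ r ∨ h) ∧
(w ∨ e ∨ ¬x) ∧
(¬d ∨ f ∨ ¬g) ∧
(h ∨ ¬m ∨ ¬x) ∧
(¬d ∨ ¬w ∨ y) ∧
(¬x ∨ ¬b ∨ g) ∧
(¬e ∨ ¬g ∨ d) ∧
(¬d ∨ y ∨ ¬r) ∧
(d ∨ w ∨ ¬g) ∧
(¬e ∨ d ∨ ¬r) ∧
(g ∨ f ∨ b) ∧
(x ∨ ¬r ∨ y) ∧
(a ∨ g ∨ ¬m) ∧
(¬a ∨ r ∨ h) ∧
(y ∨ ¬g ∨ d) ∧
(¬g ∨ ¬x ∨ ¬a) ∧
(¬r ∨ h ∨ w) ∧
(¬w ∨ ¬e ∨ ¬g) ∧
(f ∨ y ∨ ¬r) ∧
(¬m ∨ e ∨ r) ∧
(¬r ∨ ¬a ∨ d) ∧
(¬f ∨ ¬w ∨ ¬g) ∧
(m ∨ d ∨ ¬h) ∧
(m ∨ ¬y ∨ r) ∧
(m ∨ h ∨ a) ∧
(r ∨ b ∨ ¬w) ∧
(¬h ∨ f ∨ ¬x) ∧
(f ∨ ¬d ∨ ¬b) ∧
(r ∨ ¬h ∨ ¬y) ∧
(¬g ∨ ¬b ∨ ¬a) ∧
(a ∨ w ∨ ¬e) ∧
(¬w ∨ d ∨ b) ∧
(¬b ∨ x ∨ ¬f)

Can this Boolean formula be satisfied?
No

No, the formula is not satisfiable.

No assignment of truth values to the variables can make all 72 clauses true simultaneously.

The formula is UNSAT (unsatisfiable).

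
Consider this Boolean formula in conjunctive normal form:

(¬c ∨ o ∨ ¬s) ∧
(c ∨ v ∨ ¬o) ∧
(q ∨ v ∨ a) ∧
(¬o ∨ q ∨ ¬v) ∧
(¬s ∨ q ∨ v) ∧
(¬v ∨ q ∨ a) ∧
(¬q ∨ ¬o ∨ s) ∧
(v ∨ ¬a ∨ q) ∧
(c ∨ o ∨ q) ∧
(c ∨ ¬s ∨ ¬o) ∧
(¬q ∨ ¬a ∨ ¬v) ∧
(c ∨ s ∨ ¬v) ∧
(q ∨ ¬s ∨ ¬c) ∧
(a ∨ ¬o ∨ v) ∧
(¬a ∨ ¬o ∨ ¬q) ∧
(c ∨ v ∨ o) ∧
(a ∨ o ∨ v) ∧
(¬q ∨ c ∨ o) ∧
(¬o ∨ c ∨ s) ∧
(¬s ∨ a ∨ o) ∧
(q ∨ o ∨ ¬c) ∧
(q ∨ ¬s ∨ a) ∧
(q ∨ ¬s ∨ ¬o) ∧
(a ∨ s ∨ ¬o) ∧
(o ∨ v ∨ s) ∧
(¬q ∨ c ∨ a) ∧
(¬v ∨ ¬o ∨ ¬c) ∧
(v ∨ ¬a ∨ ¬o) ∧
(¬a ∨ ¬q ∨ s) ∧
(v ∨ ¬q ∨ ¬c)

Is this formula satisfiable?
Yes

Yes, the formula is satisfiable.

One satisfying assignment is: v=True, o=False, c=True, a=False, s=False, q=True

Verification: With this assignment, all 30 clauses evaluate to true.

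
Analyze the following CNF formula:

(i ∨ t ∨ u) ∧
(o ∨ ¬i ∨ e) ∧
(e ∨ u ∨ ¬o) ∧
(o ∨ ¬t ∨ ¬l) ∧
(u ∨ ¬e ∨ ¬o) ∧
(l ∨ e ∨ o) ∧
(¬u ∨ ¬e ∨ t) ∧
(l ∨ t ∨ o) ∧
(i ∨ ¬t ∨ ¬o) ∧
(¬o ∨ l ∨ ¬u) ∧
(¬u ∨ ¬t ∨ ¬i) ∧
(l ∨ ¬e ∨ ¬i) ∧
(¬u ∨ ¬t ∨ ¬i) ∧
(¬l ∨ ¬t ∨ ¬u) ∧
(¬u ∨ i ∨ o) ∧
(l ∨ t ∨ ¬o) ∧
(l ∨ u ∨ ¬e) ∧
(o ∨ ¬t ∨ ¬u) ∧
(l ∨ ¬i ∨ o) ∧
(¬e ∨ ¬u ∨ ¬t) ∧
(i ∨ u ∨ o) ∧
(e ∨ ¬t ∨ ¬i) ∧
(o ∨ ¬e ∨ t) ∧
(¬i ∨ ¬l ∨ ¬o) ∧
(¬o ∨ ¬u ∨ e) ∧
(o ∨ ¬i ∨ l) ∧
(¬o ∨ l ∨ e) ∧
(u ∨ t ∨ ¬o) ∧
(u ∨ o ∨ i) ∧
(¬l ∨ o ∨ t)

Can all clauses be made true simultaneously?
No

No, the formula is not satisfiable.

No assignment of truth values to the variables can make all 30 clauses true simultaneously.

The formula is UNSAT (unsatisfiable).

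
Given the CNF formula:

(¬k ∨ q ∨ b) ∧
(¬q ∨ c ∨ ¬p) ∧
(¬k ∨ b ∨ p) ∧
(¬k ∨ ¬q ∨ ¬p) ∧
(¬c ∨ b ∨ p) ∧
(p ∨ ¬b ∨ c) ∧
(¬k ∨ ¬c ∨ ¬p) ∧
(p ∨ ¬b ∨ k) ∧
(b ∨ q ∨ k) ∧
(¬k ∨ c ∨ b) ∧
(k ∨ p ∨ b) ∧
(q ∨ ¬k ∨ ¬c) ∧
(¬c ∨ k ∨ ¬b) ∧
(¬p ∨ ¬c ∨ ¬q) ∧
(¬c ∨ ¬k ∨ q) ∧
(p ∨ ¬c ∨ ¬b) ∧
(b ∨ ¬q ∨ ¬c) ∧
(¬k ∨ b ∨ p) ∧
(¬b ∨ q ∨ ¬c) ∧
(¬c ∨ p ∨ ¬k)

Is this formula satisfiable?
Yes

Yes, the formula is satisfiable.

One satisfying assignment is: k=False, q=False, c=False, b=True, p=True

Verification: With this assignment, all 20 clauses evaluate to true.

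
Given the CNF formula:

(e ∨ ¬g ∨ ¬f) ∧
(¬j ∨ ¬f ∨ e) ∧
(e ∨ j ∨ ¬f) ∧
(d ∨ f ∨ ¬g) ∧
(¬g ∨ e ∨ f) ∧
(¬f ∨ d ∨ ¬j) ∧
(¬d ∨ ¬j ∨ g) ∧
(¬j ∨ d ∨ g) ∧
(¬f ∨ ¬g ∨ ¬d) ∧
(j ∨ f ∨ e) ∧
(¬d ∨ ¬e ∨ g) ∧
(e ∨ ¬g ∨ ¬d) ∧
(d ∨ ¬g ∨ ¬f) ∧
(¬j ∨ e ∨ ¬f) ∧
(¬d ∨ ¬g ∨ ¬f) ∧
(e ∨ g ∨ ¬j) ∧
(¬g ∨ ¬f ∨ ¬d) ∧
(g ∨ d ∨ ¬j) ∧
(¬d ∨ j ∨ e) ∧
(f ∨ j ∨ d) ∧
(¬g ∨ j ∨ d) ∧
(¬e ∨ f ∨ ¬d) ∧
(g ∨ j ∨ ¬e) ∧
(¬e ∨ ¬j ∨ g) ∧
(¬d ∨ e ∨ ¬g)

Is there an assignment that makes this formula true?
No

No, the formula is not satisfiable.

No assignment of truth values to the variables can make all 25 clauses true simultaneously.

The formula is UNSAT (unsatisfiable).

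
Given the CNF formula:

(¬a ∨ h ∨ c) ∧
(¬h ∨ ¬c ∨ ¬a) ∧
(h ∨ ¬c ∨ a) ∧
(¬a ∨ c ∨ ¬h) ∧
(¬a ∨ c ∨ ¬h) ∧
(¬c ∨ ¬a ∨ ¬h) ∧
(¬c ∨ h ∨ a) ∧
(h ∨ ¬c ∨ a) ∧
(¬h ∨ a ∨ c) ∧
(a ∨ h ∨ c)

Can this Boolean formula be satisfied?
Yes

Yes, the formula is satisfiable.

One satisfying assignment is: a=True, c=True, h=False

Verification: With this assignment, all 10 clauses evaluate to true.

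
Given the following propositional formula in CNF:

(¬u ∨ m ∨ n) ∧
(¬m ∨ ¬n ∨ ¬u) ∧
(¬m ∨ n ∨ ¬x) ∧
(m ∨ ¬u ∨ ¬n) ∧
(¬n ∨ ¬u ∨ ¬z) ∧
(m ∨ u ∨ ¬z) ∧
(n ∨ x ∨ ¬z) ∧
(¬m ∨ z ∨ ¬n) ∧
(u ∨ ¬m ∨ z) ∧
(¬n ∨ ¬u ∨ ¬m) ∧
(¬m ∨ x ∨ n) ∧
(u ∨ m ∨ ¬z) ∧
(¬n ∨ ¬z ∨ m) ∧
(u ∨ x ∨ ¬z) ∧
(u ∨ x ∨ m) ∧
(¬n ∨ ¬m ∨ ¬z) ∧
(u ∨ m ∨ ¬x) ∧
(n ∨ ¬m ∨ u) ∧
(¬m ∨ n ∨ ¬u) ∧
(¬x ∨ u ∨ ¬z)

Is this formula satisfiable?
No

No, the formula is not satisfiable.

No assignment of truth values to the variables can make all 20 clauses true simultaneously.

The formula is UNSAT (unsatisfiable).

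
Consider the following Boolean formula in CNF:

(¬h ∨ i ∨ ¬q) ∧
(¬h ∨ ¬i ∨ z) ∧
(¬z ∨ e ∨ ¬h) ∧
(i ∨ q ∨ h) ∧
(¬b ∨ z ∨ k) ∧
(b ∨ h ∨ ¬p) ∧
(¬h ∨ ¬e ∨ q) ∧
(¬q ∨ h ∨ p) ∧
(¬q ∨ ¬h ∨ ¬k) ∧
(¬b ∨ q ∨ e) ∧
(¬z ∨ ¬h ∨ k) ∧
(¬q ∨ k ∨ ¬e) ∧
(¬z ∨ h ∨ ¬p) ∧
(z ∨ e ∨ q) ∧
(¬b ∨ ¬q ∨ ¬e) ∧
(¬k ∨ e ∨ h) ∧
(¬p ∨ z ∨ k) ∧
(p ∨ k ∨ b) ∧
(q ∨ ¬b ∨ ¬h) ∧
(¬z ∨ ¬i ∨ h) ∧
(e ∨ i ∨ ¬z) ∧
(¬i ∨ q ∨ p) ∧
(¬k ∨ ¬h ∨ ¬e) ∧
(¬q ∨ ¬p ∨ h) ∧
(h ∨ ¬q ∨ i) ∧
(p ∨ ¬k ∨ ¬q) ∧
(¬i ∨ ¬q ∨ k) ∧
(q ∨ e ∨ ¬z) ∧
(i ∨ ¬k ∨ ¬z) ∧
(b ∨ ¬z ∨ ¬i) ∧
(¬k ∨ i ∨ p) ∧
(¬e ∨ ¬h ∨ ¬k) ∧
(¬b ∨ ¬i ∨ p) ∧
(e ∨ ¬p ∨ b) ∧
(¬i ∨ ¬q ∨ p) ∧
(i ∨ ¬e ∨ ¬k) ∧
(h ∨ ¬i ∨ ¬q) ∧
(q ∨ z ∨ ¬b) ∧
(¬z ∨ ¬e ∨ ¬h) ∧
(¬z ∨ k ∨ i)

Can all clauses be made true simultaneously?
No

No, the formula is not satisfiable.

No assignment of truth values to the variables can make all 40 clauses true simultaneously.

The formula is UNSAT (unsatisfiable).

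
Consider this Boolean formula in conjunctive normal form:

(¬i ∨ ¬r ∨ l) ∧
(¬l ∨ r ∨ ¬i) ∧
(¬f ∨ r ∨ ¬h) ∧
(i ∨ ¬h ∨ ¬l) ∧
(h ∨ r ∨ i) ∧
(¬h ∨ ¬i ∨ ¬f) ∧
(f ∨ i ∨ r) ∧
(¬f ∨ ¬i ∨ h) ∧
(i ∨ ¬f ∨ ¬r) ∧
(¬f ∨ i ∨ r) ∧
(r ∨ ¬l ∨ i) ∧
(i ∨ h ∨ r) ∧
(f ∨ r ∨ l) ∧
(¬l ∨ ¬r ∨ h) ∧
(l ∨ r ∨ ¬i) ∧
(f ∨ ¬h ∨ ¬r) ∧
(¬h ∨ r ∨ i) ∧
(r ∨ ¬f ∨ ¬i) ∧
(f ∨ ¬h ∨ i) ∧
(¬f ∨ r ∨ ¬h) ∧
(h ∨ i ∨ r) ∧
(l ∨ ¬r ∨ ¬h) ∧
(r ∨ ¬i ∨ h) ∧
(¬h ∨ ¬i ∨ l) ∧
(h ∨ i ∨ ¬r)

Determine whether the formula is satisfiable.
No

No, the formula is not satisfiable.

No assignment of truth values to the variables can make all 25 clauses true simultaneously.

The formula is UNSAT (unsatisfiable).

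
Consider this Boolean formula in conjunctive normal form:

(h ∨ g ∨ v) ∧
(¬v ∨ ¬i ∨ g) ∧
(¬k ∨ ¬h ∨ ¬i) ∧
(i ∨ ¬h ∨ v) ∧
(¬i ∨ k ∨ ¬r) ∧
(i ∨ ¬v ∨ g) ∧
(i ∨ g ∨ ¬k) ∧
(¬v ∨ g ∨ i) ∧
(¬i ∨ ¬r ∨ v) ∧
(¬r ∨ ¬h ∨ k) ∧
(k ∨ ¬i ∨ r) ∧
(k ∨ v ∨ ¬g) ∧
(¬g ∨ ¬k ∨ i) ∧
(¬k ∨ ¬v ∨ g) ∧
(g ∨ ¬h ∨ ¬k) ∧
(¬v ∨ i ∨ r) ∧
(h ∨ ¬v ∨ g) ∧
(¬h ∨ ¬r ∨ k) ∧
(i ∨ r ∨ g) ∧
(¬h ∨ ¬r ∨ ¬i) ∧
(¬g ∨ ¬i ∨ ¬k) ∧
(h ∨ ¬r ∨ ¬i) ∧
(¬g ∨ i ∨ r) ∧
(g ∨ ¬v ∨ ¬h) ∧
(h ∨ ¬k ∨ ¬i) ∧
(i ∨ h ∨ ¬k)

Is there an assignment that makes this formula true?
Yes

Yes, the formula is satisfiable.

One satisfying assignment is: h=False, r=True, v=True, k=False, i=False, g=True

Verification: With this assignment, all 26 clauses evaluate to true.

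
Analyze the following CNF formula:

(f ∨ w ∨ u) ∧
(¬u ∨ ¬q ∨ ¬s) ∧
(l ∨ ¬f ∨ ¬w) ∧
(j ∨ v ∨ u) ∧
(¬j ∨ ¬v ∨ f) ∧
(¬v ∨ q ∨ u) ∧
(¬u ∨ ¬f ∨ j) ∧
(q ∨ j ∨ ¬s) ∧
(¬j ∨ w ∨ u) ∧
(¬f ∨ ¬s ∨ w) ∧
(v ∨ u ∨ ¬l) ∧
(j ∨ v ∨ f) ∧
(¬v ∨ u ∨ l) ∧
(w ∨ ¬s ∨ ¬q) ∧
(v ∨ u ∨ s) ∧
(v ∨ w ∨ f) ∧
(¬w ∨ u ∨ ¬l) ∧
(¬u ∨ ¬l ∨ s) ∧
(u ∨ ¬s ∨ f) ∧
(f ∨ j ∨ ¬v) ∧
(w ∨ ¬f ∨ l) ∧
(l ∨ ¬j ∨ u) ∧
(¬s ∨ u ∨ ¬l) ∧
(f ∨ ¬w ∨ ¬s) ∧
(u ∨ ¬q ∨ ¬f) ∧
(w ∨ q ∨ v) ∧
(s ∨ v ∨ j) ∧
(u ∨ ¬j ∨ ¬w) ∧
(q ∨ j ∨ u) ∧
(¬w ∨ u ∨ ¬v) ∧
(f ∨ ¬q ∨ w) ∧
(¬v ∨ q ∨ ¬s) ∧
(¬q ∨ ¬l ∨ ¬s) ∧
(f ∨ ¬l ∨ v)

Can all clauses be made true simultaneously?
Yes

Yes, the formula is satisfiable.

One satisfying assignment is: f=False, l=False, v=False, u=True, j=True, q=True, w=True, s=False

Verification: With this assignment, all 34 clauses evaluate to true.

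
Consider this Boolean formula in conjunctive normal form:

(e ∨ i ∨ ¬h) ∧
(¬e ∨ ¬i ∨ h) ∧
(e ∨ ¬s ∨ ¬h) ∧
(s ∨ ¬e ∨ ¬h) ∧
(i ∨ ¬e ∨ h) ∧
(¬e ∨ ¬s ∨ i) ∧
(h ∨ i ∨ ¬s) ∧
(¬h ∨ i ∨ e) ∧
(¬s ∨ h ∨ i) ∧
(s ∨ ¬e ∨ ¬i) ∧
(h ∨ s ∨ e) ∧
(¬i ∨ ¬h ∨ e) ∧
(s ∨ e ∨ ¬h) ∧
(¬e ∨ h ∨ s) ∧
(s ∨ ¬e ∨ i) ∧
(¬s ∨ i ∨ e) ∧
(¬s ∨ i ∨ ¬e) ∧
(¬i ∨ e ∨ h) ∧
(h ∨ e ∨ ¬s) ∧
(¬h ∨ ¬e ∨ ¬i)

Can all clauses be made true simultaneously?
No

No, the formula is not satisfiable.

No assignment of truth values to the variables can make all 20 clauses true simultaneously.

The formula is UNSAT (unsatisfiable).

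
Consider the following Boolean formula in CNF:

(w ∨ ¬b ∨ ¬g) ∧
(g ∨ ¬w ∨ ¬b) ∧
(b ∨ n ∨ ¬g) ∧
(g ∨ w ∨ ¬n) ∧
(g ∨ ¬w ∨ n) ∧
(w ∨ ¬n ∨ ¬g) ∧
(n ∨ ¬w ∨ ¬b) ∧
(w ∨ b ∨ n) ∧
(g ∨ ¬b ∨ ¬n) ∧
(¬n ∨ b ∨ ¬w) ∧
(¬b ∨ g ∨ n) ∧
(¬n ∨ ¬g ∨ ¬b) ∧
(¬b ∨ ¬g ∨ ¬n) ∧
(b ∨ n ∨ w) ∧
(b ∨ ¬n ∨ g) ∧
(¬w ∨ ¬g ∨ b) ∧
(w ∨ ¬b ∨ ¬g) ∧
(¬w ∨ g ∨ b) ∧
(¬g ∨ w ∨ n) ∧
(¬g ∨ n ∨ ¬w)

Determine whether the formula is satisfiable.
No

No, the formula is not satisfiable.

No assignment of truth values to the variables can make all 20 clauses true simultaneously.

The formula is UNSAT (unsatisfiable).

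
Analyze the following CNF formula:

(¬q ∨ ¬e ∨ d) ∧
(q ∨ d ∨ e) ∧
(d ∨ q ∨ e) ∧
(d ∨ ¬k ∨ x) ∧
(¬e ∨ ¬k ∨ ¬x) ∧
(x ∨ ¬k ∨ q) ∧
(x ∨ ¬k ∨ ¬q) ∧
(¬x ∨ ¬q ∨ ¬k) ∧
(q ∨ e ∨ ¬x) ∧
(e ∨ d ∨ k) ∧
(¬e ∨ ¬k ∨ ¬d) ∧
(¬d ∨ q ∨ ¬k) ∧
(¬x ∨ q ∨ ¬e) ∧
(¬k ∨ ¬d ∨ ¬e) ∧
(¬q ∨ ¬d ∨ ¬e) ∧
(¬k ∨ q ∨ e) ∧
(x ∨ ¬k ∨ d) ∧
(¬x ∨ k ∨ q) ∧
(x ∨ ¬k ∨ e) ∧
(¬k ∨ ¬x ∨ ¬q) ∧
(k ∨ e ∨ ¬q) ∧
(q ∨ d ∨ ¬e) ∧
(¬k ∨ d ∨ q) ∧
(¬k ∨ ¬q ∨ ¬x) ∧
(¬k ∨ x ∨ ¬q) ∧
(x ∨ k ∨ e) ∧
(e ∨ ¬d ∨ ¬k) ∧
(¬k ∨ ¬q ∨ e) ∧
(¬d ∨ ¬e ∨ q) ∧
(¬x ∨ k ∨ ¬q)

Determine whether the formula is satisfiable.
No

No, the formula is not satisfiable.

No assignment of truth values to the variables can make all 30 clauses true simultaneously.

The formula is UNSAT (unsatisfiable).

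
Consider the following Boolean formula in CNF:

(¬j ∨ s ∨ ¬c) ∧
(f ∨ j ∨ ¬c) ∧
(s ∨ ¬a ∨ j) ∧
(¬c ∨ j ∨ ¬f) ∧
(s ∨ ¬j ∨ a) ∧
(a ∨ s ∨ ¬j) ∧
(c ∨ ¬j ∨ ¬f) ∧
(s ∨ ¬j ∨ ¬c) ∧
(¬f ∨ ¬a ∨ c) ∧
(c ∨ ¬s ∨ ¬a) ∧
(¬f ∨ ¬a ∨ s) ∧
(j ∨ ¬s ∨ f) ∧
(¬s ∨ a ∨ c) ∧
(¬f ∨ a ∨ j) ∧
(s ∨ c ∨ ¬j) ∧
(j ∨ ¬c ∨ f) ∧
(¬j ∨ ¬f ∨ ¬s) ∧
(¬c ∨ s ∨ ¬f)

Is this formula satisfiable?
Yes

Yes, the formula is satisfiable.

One satisfying assignment is: f=False, a=False, c=False, s=False, j=False

Verification: With this assignment, all 18 clauses evaluate to true.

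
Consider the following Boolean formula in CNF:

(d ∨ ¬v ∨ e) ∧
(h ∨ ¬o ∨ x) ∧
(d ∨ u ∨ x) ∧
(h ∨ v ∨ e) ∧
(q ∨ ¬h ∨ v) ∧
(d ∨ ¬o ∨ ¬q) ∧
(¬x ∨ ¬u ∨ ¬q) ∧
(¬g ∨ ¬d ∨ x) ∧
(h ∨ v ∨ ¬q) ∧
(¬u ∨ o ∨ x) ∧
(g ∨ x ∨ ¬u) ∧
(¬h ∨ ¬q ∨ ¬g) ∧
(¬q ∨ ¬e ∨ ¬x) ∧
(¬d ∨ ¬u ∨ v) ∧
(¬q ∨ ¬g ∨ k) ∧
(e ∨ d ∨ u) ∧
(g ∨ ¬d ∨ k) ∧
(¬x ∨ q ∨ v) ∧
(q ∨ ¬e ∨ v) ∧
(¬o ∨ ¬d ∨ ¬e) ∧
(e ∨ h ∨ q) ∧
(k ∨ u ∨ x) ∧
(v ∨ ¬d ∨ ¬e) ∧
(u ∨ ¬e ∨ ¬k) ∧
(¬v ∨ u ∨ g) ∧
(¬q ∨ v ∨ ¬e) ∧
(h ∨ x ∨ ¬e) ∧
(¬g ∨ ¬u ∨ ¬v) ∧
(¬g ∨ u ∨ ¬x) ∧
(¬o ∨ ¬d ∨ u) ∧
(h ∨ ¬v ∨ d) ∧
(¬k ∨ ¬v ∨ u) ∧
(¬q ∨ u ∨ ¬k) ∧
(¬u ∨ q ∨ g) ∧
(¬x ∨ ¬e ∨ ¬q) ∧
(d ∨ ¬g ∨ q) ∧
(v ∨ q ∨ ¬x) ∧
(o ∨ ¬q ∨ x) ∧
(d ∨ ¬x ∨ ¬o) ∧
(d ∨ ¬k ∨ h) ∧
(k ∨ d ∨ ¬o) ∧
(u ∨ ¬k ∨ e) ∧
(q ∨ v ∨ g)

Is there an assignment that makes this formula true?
No

No, the formula is not satisfiable.

No assignment of truth values to the variables can make all 43 clauses true simultaneously.

The formula is UNSAT (unsatisfiable).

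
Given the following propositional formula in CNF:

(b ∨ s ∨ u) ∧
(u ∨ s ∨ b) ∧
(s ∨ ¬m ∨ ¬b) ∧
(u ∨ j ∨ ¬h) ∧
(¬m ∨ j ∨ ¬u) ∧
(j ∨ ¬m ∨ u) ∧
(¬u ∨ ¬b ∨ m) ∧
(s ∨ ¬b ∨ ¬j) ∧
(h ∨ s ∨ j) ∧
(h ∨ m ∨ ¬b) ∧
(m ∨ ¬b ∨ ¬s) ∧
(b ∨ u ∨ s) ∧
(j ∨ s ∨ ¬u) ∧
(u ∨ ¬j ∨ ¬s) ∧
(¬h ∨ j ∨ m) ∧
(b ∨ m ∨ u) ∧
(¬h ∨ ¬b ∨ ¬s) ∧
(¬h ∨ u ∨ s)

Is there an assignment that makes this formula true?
Yes

Yes, the formula is satisfiable.

One satisfying assignment is: s=True, b=False, u=True, h=False, m=False, j=False

Verification: With this assignment, all 18 clauses evaluate to true.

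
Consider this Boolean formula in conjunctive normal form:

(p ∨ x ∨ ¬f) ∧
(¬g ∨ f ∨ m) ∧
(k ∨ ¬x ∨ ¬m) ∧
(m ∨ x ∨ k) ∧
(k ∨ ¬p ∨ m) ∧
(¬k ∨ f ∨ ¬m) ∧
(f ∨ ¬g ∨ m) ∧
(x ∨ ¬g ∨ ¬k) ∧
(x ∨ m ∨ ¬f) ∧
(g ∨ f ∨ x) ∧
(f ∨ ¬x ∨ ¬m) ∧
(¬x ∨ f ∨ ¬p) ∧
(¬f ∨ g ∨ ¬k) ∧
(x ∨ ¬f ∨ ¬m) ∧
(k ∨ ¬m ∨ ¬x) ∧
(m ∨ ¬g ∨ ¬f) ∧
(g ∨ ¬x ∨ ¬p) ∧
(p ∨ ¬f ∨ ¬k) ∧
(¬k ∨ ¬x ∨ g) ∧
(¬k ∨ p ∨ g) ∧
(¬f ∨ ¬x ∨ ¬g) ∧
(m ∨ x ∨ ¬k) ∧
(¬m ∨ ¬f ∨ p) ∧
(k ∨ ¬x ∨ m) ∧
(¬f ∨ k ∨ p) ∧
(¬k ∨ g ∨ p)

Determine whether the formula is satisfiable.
Yes

Yes, the formula is satisfiable.

One satisfying assignment is: m=True, f=False, x=False, p=False, k=False, g=True

Verification: With this assignment, all 26 clauses evaluate to true.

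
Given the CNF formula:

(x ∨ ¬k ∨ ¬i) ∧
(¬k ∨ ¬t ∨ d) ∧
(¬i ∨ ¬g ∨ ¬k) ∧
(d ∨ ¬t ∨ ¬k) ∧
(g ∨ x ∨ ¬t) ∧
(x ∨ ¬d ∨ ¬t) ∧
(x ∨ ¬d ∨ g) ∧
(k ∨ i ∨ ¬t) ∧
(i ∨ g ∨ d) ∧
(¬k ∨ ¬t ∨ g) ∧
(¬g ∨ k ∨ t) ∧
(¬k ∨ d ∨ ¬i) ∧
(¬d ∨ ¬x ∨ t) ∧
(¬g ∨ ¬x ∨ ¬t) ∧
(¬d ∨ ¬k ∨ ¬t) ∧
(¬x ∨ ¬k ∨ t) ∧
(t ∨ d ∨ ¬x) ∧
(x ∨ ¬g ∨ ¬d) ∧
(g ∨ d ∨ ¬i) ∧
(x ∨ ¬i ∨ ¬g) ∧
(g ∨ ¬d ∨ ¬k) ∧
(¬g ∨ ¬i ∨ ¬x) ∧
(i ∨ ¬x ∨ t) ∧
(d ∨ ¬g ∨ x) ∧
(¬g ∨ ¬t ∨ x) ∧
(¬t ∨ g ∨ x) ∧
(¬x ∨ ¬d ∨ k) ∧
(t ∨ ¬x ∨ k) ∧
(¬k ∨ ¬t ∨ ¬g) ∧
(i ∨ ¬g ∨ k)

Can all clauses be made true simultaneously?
No

No, the formula is not satisfiable.

No assignment of truth values to the variables can make all 30 clauses true simultaneously.

The formula is UNSAT (unsatisfiable).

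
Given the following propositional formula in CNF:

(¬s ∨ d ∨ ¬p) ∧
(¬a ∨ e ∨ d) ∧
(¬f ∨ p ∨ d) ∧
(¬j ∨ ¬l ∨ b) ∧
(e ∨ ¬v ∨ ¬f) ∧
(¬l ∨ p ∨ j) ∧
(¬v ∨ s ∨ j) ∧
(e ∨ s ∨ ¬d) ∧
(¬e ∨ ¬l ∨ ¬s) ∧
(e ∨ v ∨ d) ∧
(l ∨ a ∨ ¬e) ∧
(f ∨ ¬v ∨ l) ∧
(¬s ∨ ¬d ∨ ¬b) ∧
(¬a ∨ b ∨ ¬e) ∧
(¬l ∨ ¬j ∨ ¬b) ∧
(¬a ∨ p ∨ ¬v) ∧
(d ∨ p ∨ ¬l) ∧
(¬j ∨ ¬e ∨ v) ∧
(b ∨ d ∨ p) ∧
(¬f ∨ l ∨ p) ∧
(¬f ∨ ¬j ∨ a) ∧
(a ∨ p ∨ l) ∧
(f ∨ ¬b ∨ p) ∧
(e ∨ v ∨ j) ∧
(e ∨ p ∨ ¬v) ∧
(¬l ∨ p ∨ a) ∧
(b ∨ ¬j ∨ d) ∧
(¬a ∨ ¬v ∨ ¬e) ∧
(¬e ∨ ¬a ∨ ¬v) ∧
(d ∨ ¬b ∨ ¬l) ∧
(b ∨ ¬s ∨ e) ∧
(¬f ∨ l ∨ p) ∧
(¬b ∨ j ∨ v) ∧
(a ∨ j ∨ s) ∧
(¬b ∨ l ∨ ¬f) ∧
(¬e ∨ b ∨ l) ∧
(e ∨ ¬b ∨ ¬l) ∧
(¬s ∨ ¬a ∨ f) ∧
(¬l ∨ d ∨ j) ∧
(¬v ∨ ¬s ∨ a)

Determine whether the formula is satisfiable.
No

No, the formula is not satisfiable.

No assignment of truth values to the variables can make all 40 clauses true simultaneously.

The formula is UNSAT (unsatisfiable).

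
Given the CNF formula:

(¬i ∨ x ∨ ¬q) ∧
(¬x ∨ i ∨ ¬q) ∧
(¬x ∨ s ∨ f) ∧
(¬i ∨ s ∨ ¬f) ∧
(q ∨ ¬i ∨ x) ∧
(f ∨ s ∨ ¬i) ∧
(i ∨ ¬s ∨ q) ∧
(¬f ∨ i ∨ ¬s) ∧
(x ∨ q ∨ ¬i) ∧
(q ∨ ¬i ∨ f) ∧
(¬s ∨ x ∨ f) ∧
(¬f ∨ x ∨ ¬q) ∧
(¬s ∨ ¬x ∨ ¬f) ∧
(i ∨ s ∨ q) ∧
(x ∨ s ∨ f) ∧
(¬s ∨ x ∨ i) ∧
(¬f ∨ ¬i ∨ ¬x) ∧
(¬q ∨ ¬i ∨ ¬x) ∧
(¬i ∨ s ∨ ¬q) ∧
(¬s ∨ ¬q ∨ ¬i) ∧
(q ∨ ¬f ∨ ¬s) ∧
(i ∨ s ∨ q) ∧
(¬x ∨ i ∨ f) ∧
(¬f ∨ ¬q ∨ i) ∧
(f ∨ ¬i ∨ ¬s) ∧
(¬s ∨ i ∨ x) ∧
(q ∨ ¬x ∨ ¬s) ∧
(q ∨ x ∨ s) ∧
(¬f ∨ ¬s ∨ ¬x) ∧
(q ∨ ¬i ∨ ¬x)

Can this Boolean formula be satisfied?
No

No, the formula is not satisfiable.

No assignment of truth values to the variables can make all 30 clauses true simultaneously.

The formula is UNSAT (unsatisfiable).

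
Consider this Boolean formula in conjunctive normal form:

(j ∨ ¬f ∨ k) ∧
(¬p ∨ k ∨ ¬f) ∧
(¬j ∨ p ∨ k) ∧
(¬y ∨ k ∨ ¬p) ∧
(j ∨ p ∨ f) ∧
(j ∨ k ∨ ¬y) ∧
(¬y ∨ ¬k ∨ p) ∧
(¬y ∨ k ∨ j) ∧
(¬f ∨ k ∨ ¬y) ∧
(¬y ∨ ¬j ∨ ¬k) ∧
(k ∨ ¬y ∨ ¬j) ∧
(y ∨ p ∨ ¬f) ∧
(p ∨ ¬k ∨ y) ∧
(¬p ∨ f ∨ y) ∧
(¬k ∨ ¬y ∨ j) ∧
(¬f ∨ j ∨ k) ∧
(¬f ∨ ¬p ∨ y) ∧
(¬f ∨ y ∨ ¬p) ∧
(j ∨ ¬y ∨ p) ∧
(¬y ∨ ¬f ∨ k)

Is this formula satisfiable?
No

No, the formula is not satisfiable.

No assignment of truth values to the variables can make all 20 clauses true simultaneously.

The formula is UNSAT (unsatisfiable).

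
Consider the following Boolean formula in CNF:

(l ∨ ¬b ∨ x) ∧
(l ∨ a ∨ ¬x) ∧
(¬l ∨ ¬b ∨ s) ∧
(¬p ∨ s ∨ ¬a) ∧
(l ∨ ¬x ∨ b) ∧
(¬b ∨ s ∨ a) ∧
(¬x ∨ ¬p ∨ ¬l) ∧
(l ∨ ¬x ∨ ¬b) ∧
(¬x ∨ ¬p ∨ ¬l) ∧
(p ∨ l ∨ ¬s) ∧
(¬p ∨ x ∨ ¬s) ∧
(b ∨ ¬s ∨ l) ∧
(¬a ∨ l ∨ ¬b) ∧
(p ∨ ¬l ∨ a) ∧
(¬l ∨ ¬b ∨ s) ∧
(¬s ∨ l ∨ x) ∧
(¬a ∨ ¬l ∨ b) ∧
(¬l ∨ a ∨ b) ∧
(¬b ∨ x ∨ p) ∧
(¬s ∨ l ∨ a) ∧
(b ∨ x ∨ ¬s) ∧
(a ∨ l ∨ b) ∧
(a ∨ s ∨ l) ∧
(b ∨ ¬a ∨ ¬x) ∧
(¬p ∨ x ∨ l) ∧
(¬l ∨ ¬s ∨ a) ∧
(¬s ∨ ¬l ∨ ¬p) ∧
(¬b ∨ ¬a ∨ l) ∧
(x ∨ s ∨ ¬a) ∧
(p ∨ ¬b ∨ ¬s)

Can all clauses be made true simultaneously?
No

No, the formula is not satisfiable.

No assignment of truth values to the variables can make all 30 clauses true simultaneously.

The formula is UNSAT (unsatisfiable).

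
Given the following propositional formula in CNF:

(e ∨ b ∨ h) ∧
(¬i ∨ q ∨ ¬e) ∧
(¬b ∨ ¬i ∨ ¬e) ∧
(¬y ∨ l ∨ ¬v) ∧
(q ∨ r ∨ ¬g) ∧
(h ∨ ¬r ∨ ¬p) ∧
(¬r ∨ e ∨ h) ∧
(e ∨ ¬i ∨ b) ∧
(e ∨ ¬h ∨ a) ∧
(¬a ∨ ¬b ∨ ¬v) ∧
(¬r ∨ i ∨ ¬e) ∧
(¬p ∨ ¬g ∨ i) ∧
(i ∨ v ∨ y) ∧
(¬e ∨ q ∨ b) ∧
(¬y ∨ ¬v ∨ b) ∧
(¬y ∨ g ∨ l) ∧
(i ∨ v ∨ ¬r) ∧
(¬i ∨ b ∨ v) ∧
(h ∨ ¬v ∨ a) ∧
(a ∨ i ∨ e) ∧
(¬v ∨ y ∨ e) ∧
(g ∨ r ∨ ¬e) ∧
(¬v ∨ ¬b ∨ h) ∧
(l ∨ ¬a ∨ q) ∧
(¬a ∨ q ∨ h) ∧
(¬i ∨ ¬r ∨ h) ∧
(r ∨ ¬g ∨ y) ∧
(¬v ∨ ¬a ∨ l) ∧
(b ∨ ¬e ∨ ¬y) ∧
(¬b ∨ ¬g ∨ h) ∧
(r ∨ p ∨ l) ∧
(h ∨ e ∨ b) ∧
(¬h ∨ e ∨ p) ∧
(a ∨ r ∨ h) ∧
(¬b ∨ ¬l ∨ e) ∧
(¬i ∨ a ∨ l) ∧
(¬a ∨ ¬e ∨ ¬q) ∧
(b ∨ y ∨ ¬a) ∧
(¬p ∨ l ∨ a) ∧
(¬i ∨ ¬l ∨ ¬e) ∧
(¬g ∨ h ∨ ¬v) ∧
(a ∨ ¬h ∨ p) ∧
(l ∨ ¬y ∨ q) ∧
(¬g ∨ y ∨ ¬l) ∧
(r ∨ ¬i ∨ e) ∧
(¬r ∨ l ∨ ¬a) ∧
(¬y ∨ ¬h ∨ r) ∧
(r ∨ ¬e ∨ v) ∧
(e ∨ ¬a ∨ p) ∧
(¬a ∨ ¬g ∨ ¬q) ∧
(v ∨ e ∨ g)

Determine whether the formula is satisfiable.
No

No, the formula is not satisfiable.

No assignment of truth values to the variables can make all 51 clauses true simultaneously.

The formula is UNSAT (unsatisfiable).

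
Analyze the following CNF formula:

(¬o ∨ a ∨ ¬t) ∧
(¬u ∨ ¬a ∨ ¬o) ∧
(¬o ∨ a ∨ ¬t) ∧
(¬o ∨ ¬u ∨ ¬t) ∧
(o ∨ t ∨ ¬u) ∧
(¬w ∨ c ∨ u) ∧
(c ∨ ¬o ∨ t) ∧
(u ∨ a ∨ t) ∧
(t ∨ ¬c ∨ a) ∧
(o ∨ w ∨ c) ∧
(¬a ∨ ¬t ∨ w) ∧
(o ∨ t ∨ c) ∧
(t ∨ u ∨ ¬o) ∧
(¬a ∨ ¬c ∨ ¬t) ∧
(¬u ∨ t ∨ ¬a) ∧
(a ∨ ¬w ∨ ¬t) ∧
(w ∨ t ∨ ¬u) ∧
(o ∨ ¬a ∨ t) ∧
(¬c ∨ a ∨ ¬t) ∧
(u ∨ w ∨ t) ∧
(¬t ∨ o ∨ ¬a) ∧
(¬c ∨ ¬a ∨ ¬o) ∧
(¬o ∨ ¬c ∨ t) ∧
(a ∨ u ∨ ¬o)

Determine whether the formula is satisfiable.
No

No, the formula is not satisfiable.

No assignment of truth values to the variables can make all 24 clauses true simultaneously.

The formula is UNSAT (unsatisfiable).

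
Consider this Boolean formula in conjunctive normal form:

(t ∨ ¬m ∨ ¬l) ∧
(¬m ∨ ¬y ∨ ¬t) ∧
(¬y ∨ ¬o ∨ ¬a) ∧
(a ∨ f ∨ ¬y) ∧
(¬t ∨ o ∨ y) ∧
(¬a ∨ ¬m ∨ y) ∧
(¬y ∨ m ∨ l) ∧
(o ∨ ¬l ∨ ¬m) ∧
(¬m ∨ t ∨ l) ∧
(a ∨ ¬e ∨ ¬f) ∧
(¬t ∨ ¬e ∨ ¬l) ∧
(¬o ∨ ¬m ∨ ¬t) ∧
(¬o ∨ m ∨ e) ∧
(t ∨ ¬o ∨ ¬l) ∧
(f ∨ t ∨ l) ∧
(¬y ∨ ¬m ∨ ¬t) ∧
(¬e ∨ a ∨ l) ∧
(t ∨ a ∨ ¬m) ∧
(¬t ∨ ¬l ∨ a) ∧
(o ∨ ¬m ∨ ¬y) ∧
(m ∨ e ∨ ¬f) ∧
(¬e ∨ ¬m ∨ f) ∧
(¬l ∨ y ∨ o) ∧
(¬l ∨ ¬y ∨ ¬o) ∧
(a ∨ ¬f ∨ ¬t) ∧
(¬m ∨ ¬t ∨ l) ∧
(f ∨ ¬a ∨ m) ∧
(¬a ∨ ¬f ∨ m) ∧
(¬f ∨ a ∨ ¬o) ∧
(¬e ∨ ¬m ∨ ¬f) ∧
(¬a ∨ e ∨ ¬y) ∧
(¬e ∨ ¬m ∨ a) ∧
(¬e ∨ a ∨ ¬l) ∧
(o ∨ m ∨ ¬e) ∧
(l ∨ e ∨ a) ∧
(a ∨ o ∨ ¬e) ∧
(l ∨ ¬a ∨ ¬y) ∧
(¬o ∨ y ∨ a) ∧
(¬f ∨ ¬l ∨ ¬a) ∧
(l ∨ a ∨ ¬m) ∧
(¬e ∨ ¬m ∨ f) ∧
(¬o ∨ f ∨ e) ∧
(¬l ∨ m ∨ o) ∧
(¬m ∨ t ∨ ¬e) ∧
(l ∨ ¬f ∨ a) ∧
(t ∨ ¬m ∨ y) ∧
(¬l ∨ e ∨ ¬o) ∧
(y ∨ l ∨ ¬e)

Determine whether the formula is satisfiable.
No

No, the formula is not satisfiable.

No assignment of truth values to the variables can make all 48 clauses true simultaneously.

The formula is UNSAT (unsatisfiable).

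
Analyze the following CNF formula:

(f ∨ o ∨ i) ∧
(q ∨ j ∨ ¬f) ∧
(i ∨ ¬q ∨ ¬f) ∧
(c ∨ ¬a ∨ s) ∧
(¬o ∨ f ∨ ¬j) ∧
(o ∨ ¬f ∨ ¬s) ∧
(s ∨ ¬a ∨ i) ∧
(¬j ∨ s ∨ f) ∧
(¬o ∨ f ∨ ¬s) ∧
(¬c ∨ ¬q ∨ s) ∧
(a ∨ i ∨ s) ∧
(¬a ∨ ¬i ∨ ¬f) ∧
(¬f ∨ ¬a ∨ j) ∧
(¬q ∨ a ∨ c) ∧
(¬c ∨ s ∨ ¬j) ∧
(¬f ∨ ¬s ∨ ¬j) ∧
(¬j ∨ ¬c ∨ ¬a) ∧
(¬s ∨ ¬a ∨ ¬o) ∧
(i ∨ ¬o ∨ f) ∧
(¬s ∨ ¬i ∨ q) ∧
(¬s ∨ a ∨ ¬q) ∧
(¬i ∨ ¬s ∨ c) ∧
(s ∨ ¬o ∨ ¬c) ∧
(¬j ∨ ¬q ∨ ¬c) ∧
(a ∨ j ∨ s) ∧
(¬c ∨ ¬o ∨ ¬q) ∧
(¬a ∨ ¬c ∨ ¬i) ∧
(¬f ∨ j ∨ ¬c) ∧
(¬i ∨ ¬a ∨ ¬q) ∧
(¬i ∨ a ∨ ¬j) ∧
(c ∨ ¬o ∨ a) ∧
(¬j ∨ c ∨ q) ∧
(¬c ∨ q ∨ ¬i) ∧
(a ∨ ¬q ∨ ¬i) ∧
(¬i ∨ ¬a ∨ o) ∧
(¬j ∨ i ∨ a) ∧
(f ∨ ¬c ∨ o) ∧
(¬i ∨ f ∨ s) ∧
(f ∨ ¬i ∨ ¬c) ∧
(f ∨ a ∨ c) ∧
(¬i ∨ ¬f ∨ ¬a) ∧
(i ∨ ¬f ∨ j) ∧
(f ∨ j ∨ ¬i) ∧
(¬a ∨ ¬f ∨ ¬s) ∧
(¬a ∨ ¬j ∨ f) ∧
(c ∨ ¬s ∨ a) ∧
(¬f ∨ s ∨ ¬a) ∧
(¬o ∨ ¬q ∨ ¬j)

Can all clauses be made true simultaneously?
No

No, the formula is not satisfiable.

No assignment of truth values to the variables can make all 48 clauses true simultaneously.

The formula is UNSAT (unsatisfiable).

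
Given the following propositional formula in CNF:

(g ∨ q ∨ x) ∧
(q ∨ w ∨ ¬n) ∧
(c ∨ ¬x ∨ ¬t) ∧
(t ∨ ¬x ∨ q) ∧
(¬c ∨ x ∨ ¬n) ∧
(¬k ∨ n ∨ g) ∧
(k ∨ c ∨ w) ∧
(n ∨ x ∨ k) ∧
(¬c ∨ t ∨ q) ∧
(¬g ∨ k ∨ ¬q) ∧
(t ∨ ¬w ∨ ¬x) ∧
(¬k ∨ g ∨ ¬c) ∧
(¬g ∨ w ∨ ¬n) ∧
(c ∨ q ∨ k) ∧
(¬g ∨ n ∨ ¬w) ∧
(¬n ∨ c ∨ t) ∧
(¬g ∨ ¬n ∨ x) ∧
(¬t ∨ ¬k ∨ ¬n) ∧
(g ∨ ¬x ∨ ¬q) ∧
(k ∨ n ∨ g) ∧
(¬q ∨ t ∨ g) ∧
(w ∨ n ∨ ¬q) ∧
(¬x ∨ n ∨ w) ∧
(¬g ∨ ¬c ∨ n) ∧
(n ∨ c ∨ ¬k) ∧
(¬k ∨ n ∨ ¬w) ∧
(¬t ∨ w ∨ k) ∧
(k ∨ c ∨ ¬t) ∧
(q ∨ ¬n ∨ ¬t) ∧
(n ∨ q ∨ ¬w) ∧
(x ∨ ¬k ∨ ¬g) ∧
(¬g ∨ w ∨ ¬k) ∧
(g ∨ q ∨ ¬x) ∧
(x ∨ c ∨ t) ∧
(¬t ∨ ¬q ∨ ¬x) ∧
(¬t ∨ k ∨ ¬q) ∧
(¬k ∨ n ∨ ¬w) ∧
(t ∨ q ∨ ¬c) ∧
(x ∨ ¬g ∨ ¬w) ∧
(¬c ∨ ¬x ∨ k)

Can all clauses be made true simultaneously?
No

No, the formula is not satisfiable.

No assignment of truth values to the variables can make all 40 clauses true simultaneously.

The formula is UNSAT (unsatisfiable).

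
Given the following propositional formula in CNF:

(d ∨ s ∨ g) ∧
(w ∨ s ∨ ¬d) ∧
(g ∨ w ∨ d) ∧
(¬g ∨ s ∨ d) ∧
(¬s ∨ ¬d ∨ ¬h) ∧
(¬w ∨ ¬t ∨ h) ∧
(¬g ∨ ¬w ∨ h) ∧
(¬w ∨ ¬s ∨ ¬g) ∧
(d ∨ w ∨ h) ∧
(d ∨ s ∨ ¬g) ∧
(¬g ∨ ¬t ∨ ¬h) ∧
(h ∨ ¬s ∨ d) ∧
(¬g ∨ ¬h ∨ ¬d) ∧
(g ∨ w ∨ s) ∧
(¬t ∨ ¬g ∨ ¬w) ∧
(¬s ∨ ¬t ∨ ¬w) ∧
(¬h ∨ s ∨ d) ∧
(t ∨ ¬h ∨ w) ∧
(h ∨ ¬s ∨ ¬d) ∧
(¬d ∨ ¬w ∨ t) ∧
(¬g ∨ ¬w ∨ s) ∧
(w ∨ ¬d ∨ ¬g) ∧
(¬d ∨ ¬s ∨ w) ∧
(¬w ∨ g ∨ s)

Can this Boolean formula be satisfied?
Yes

Yes, the formula is satisfiable.

One satisfying assignment is: t=False, h=True, w=True, g=False, s=True, d=False

Verification: With this assignment, all 24 clauses evaluate to true.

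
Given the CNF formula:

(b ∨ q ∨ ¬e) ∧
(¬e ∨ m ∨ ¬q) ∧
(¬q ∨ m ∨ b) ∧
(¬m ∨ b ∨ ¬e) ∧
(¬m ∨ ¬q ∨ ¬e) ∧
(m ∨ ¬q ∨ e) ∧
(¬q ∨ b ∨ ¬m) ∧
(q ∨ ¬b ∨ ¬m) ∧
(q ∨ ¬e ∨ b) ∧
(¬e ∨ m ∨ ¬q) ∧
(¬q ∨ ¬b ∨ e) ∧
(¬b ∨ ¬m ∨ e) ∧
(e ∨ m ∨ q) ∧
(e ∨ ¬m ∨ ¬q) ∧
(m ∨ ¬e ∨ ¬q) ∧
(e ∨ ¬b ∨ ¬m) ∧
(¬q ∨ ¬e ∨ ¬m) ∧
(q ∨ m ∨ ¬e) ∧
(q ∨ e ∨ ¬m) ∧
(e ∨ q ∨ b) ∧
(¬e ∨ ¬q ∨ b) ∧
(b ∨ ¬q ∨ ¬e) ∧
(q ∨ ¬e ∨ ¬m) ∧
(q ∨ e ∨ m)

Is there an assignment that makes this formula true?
No

No, the formula is not satisfiable.

No assignment of truth values to the variables can make all 24 clauses true simultaneously.

The formula is UNSAT (unsatisfiable).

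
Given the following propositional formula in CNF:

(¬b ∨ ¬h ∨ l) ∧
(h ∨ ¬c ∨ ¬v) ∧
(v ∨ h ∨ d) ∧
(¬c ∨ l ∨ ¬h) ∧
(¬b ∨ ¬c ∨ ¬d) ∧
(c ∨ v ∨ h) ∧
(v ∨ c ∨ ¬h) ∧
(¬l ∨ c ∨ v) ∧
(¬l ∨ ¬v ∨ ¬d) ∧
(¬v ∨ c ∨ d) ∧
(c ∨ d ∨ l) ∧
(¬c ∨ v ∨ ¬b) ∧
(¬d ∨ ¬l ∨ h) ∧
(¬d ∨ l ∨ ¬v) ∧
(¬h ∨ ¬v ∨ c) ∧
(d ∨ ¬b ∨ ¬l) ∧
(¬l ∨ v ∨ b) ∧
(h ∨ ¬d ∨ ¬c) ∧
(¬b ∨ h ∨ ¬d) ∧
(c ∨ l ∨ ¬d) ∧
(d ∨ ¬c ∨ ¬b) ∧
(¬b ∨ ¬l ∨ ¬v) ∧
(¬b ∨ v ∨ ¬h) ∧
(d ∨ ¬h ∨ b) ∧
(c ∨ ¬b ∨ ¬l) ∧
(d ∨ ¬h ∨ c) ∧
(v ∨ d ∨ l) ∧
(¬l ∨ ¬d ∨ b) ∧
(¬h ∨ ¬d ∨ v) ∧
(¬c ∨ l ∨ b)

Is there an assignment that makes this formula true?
No

No, the formula is not satisfiable.

No assignment of truth values to the variables can make all 30 clauses true simultaneously.

The formula is UNSAT (unsatisfiable).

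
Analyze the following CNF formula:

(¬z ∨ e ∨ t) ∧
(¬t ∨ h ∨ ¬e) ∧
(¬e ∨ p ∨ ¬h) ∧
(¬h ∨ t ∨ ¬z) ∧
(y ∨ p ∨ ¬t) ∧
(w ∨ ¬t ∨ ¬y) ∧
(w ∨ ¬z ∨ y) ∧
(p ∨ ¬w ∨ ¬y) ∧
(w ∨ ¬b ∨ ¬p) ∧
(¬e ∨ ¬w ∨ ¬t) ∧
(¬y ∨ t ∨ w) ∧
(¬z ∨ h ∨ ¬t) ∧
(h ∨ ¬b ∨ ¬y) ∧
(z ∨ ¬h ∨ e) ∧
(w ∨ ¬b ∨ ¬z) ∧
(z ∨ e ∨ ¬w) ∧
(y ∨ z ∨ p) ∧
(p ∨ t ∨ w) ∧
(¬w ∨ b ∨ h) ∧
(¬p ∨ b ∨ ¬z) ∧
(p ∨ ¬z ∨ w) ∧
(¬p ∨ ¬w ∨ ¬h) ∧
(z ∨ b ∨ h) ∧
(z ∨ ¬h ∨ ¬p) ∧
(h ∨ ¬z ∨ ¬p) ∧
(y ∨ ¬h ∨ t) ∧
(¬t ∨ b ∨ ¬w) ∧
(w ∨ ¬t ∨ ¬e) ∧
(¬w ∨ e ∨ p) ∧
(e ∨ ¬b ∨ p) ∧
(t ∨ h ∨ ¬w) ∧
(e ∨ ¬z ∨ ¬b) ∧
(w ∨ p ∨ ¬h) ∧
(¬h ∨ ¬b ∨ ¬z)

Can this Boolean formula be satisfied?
No

No, the formula is not satisfiable.

No assignment of truth values to the variables can make all 34 clauses true simultaneously.

The formula is UNSAT (unsatisfiable).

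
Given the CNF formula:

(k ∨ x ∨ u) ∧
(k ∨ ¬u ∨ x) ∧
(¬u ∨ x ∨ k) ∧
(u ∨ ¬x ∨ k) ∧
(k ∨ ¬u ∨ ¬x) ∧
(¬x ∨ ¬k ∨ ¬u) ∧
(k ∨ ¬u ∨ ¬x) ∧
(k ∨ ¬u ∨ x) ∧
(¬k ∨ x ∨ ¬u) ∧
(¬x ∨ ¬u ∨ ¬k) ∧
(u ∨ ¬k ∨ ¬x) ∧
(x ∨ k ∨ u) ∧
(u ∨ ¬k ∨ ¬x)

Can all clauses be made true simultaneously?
Yes

Yes, the formula is satisfiable.

One satisfying assignment is: x=False, u=False, k=True

Verification: With this assignment, all 13 clauses evaluate to true.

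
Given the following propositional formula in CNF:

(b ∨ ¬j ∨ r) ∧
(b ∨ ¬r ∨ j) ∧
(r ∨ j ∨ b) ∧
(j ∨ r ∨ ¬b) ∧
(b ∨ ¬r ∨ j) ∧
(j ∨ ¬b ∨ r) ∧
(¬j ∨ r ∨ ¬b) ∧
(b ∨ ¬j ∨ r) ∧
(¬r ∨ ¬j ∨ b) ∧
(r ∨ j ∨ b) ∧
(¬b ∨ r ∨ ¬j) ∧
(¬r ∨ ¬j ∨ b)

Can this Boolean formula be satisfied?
Yes

Yes, the formula is satisfiable.

One satisfying assignment is: r=True, j=True, b=True

Verification: With this assignment, all 12 clauses evaluate to true.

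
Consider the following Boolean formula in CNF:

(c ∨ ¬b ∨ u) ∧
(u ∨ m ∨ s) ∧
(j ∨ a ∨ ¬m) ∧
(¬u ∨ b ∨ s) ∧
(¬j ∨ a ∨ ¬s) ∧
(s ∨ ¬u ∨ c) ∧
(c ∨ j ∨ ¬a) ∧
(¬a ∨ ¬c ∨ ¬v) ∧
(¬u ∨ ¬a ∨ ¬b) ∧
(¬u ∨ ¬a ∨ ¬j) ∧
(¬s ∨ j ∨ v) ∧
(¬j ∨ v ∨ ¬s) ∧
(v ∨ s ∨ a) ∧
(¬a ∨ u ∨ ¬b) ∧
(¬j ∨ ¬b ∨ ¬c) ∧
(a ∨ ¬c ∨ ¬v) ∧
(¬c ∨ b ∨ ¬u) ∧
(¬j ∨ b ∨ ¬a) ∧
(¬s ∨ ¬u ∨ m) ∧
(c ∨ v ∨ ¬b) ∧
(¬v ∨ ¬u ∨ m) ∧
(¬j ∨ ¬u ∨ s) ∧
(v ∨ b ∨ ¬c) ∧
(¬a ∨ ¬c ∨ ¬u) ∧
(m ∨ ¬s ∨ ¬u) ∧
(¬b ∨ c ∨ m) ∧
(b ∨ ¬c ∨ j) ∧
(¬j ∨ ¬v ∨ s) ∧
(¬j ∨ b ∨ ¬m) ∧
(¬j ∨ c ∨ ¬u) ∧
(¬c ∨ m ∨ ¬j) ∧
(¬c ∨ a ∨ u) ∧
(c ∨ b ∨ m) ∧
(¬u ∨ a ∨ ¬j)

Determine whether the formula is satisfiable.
No

No, the formula is not satisfiable.

No assignment of truth values to the variables can make all 34 clauses true simultaneously.

The formula is UNSAT (unsatisfiable).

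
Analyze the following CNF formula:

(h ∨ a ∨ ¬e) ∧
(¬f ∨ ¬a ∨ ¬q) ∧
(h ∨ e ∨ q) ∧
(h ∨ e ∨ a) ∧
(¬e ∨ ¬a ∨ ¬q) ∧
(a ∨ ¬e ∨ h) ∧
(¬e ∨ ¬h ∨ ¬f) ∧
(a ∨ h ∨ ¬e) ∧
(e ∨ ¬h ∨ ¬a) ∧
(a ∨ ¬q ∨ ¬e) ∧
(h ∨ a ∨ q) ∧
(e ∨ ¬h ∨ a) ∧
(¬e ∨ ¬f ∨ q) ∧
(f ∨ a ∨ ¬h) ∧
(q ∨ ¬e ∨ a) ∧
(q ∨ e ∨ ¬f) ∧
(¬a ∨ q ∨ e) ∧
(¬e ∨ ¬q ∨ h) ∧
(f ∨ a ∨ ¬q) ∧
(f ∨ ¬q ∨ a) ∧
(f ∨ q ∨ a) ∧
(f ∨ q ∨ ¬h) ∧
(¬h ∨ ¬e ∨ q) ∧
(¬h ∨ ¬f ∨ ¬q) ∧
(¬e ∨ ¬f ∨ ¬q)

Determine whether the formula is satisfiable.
Yes

Yes, the formula is satisfiable.

One satisfying assignment is: f=False, e=True, a=True, q=False, h=False

Verification: With this assignment, all 25 clauses evaluate to true.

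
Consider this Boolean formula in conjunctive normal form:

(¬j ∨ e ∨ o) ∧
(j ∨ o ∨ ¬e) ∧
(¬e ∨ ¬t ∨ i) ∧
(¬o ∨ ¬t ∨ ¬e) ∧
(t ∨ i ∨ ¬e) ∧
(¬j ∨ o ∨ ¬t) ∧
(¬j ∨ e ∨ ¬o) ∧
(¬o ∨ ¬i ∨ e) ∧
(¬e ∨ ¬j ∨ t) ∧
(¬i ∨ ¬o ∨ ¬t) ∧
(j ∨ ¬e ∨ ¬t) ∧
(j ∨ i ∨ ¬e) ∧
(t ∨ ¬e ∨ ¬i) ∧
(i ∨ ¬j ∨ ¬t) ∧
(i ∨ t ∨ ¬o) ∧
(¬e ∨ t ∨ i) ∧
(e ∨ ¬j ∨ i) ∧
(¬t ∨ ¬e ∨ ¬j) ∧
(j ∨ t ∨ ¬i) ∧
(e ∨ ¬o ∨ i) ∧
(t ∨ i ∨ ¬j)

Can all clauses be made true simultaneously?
Yes

Yes, the formula is satisfiable.

One satisfying assignment is: e=False, i=False, j=False, o=False, t=False

Verification: With this assignment, all 21 clauses evaluate to true.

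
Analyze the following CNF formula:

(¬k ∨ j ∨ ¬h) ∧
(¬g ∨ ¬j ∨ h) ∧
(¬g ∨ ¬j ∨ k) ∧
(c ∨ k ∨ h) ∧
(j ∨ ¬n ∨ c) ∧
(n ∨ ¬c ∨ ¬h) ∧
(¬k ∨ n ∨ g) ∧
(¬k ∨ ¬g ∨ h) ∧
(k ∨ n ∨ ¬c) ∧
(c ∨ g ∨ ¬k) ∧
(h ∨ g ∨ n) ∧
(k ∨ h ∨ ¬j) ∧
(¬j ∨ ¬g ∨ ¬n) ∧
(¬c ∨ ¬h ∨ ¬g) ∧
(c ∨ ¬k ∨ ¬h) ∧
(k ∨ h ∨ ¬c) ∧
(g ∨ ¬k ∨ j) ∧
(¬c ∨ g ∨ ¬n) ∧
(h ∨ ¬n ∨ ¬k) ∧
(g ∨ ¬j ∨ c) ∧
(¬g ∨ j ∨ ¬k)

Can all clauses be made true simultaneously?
Yes

Yes, the formula is satisfiable.

One satisfying assignment is: j=False, k=False, c=False, n=False, h=True, g=False

Verification: With this assignment, all 21 clauses evaluate to true.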